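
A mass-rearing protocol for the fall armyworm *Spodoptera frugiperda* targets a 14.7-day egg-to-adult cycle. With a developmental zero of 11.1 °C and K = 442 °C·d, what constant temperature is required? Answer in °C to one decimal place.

41.2 °C

Required daily accumulation = 442 / 14.7 = 30.068 DD/day.
T = T_base + 30.068 = 11.1 + 30.068 = 41.168 ≈ 41.2 °C.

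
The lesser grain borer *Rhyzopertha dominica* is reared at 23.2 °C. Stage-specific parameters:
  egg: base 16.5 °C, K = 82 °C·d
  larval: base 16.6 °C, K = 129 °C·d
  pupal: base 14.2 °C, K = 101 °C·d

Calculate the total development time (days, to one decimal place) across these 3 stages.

43.0 days

egg: 82 / (23.2 − 16.5) = 82 / 6.7 = 12.239 d.
larval: 129 / (23.2 − 16.6) = 129 / 6.6 = 19.545 d.
pupal: 101 / (23.2 − 14.2) = 101 / 9.0 = 11.222 d.
Sum = 43.006 ≈ 43.0 days.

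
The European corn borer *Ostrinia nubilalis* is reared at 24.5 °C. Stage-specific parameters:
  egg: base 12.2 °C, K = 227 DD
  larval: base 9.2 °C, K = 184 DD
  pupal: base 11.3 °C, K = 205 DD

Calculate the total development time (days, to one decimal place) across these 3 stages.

egg: 227 / (24.5 − 12.2) = 227 / 12.3 = 18.455 d.
larval: 184 / (24.5 − 9.2) = 184 / 15.3 = 12.026 d.
pupal: 205 / (24.5 − 11.3) = 205 / 13.2 = 15.530 d.
Sum = 46.012 ≈ 46.0 days.

46.0 days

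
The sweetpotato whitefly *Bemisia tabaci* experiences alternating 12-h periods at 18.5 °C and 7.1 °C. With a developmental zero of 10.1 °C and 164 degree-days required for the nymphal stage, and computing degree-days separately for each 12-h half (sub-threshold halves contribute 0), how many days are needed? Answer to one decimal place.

Day half: max(0, 18.5 − 10.1) × 0.5 = 8.4 × 0.5 = 4.20 DD.
Night half: max(0, 7.1 − 10.1) × 0.5 = 0.0 × 0.5 = 0.00 DD.
Per 24 h: 4.20 DD/day.
Duration = 164 / 4.20 = 39.048 ≈ 39.0 days.

39.0 days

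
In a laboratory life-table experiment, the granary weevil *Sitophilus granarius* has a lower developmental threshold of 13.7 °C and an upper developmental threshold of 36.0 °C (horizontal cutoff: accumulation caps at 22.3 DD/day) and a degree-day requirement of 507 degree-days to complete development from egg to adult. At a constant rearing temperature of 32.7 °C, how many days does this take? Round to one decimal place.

Daily accumulation = 32.7 − 13.7 = 19.0 DD/day.
Duration = 507 / 19.0 = 26.684 ≈ 26.7 days.

26.7 days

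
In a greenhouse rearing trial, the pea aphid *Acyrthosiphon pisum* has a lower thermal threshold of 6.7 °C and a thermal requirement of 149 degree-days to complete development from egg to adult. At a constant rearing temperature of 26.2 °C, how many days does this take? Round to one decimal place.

Daily accumulation = 26.2 − 6.7 = 19.5 DD/day.
Duration = 149 / 19.5 = 7.641 ≈ 7.6 days.

7.6 days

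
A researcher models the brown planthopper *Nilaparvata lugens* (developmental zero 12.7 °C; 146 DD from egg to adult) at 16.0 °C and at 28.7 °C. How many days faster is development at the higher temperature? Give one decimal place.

At 16.0 °C: 146 / (16.0 − 12.7) = 146 / 3.3 = 44.242 d.
At 28.7 °C: 146 / (28.7 − 12.7) = 146 / 16.0 = 9.125 d.
Difference = |44.242 − 9.125| = 35.117 ≈ 35.1 days.

35.1 days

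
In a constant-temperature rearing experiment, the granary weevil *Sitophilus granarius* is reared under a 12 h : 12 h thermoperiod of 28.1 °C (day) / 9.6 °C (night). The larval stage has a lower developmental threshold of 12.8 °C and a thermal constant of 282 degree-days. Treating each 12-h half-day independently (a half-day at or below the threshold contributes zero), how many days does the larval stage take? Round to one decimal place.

36.9 days

Day half: max(0, 28.1 − 12.8) × 0.5 = 15.3 × 0.5 = 7.65 DD.
Night half: max(0, 9.6 − 12.8) × 0.5 = 0.0 × 0.5 = 0.00 DD.
Per 24 h: 7.65 DD/day.
Duration = 282 / 7.65 = 36.863 ≈ 36.9 days.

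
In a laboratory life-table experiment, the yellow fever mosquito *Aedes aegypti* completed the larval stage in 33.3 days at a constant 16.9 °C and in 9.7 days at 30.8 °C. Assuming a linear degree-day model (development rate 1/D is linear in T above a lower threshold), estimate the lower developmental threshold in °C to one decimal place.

Under the model K = D·(T − T_b), so D₁·(T₁ − T_b) = D₂·(T₂ − T_b).
33.3·(16.9 − T_b) = 9.7·(30.8 − T_b)
T_b = (33.3·16.9 − 9.7·30.8) / (33.3 − 9.7) = 264.01 / 23.6 = 11.187 °C ≈ 11.2 °C.

11.2 °C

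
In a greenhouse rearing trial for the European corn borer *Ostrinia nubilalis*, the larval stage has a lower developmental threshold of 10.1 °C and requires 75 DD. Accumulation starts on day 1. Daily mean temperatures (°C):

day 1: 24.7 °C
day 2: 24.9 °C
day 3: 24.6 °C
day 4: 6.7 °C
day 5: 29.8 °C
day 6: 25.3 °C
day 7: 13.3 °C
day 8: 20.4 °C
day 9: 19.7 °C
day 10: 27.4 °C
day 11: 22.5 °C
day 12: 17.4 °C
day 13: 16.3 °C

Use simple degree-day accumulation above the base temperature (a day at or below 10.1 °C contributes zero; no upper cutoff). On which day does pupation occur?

day 6

Daily DD above 10.1 °C: 14.6, 14.8, 14.5, 0.0, 19.7, 15.2, 3.2, 10.3, 9.6, 17.3, 12.4, 7.3, 6.2.
Cumulative: 14.6, 29.4, 43.9, 43.9, 63.6, 78.8, 82.0, 92.3, 101.9, 119.2, 131.6, 138.9, 145.1.
The total first reaches 75 DD on day 6.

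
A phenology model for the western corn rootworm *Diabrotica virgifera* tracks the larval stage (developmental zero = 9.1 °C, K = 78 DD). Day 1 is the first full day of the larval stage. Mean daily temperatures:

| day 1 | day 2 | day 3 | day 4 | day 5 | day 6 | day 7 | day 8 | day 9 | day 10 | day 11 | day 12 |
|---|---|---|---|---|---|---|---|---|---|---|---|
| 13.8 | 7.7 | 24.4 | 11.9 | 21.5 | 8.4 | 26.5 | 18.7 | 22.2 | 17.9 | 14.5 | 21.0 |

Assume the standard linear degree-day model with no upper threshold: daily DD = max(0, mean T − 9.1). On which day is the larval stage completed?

day 10

Daily DD above 9.1 °C: 4.7, 0.0, 15.3, 2.8, 12.4, 0.0, 17.4, 9.6, 13.1, 8.8, 5.4, 11.9.
Cumulative: 4.7, 4.7, 20.0, 22.8, 35.2, 35.2, 52.6, 62.2, 75.3, 84.1, 89.5, 101.4.
The total first reaches 78 DD on day 10.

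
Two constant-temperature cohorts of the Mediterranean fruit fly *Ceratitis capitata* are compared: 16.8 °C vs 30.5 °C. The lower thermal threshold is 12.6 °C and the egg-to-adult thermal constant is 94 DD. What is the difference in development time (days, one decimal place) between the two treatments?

17.1 days

At 16.8 °C: 94 / (16.8 − 12.6) = 94 / 4.2 = 22.381 d.
At 30.5 °C: 94 / (30.5 − 12.6) = 94 / 17.9 = 5.251 d.
Difference = |22.381 − 5.251| = 17.130 ≈ 17.1 days.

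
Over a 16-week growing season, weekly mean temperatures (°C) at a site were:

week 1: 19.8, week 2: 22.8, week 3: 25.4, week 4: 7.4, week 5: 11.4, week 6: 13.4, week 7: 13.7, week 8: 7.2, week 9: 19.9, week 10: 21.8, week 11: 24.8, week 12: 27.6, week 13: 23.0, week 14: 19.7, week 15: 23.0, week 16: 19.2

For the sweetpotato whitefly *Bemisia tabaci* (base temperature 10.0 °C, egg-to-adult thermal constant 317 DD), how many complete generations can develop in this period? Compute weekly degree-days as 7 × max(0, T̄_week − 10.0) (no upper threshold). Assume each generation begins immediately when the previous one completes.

Weekly DD (7 × max(0, T̄ − 10.0)): 68.6, 89.6, 107.8, 0.0, 9.8, 23.8, 25.9, 0.0, 69.3, 82.6, 103.6, 123.2, 91.0, 67.9, 91.0, 64.4.
Season total = 1018.5 DD.
Complete generations = ⌊1018.5 / 317⌋ = 3.

3 generations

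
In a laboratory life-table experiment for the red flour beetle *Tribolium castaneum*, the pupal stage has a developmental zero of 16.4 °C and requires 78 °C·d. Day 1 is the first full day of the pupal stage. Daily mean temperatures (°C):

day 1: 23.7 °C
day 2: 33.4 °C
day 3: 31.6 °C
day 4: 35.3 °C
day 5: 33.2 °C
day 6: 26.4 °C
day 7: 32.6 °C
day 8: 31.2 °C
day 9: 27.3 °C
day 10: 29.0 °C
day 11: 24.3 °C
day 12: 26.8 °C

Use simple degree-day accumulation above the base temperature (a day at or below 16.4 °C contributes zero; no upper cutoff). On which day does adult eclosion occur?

Daily DD above 16.4 °C: 7.3, 17.0, 15.2, 18.9, 16.8, 10.0, 16.2, 14.8, 10.9, 12.6, 7.9, 10.4.
Cumulative: 7.3, 24.3, 39.5, 58.4, 75.2, 85.2, 101.4, 116.2, 127.1, 139.7, 147.6, 158.0.
The total first reaches 78 DD on day 6.

day 6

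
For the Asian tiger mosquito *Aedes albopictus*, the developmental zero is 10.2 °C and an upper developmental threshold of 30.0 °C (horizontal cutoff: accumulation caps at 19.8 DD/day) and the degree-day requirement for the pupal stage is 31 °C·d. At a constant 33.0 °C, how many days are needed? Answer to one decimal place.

1.6 days

Temperature 33.0 °C exceeds the upper threshold, so daily accumulation caps at 30.0 − 10.2 = 19.8 DD/day.
Duration = 31 / 19.8 = 1.566 ≈ 1.6 days.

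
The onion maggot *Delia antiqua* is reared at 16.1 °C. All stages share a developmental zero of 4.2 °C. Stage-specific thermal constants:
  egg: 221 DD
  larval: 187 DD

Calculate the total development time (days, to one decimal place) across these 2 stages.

Daily accumulation at 16.1 °C = 16.1 − 4.2 = 11.9 DD/day.
Total K = 221 + 187 = 408 DD.
Total duration = 408 / 11.9 = 34.286 ≈ 34.3 days.

34.3 days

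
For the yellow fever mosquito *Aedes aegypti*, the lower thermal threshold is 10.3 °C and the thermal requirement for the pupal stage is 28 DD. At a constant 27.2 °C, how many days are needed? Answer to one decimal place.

Daily accumulation = 27.2 − 10.3 = 16.9 DD/day.
Duration = 28 / 16.9 = 1.657 ≈ 1.7 days.

1.7 days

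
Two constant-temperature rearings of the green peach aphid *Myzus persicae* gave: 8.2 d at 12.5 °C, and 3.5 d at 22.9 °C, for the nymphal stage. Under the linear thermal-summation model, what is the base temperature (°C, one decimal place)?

4.8 °C

Equal thermal constants: D₁(T₁ − T_b) = D₂(T₂ − T_b).
8.2·(12.5 − T_b) = 3.5·(22.9 − T_b)
T_b = (8.2·12.5 − 3.5·22.9) / (8.2 − 3.5) = 22.35 / 4.7 = 4.755 °C ≈ 4.8 °C.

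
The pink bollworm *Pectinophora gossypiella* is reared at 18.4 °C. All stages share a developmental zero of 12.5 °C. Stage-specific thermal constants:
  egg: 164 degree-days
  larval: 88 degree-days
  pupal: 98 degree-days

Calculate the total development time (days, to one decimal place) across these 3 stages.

Daily accumulation at 18.4 °C = 18.4 − 12.5 = 5.9 DD/day.
Total K = 164 + 88 + 98 = 350 DD.
Total duration = 350 / 5.9 = 59.322 ≈ 59.3 days.

59.3 days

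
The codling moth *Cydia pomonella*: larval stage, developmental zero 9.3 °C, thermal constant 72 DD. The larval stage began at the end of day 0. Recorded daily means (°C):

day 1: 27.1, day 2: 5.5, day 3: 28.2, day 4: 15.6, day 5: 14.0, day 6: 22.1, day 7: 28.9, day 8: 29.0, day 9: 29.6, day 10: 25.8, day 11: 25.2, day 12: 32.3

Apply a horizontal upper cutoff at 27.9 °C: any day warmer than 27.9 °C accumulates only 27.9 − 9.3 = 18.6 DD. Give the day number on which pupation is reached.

day 7

Daily DD above 9.3 °C (capped at 18.6): 17.8, 0.0, 18.6, 6.3, 4.7, 12.8, 18.6, 18.6, 18.6, 16.5, 15.9, 18.6.
Cumulative: 17.8, 17.8, 36.4, 42.7, 47.4, 60.2, 78.8, 97.4, 116.0, 132.5, 148.4, 167.0.
The total first reaches 72 DD on day 7.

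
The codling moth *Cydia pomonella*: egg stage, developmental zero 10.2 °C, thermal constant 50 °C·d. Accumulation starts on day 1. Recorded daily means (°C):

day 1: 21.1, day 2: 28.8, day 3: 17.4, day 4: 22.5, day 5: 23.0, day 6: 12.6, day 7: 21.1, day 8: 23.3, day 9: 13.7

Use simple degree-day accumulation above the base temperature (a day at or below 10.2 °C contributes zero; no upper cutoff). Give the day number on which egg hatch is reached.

Daily DD above 10.2 °C: 10.9, 18.6, 7.2, 12.3, 12.8, 2.4, 10.9, 13.1, 3.5.
Cumulative: 10.9, 29.5, 36.7, 49.0, 61.8, 64.2, 75.1, 88.2, 91.7.
The total first reaches 50 DD on day 5.

day 5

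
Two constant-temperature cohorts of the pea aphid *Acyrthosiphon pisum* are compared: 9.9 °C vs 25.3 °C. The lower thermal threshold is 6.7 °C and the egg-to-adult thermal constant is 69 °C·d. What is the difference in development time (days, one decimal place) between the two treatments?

At 9.9 °C: 69 / (9.9 − 6.7) = 69 / 3.2 = 21.562 d.
At 25.3 °C: 69 / (25.3 − 6.7) = 69 / 18.6 = 3.710 d.
Difference = |21.562 − 3.710| = 17.853 ≈ 17.9 days.

17.9 days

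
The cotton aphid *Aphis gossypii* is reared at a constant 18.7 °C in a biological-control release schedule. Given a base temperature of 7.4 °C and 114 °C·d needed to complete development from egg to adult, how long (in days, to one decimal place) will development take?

Daily accumulation = 18.7 − 7.4 = 11.3 DD/day.
Duration = 114 / 11.3 = 10.088 ≈ 10.1 days.

10.1 days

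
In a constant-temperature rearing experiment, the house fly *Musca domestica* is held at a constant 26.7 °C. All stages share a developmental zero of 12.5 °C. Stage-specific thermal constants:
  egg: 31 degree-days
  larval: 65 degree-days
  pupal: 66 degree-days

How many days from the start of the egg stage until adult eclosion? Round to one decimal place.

Daily accumulation at 26.7 °C = 26.7 − 12.5 = 14.2 DD/day.
Total K = 31 + 65 + 66 = 162 DD.
Total duration = 162 / 14.2 = 11.408 ≈ 11.4 days.

11.4 days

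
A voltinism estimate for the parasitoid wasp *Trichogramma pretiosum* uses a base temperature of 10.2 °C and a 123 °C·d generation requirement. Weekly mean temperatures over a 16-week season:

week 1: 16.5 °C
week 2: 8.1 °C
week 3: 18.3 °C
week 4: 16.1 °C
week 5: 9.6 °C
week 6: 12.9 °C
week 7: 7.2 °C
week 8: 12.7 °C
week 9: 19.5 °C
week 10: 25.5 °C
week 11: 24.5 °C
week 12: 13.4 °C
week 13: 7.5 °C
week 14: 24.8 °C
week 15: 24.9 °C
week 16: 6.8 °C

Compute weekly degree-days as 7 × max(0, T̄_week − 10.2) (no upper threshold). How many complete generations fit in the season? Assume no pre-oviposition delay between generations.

5 generations

Weekly DD (7 × max(0, T̄ − 10.2)): 44.1, 0.0, 56.7, 41.3, 0.0, 18.9, 0.0, 17.5, 65.1, 107.1, 100.1, 22.4, 0.0, 102.2, 102.9, 0.0.
Season total = 678.3 DD.
Complete generations = ⌊678.3 / 123⌋ = 5.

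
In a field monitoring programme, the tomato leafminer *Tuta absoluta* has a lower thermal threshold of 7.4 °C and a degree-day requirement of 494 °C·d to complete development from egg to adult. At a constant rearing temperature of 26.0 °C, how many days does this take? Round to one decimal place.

26.6 days

Daily accumulation = 26.0 − 7.4 = 18.6 DD/day.
Duration = 494 / 18.6 = 26.559 ≈ 26.6 days.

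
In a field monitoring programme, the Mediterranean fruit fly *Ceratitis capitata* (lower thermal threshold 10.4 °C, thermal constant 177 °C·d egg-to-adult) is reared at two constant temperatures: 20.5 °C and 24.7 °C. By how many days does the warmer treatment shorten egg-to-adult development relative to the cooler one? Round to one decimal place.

At 20.5 °C: 177 / (20.5 − 10.4) = 177 / 10.1 = 17.525 d.
At 24.7 °C: 177 / (24.7 − 10.4) = 177 / 14.3 = 12.378 d.
Difference = |17.525 − 12.378| = 5.147 ≈ 5.1 days.

5.1 days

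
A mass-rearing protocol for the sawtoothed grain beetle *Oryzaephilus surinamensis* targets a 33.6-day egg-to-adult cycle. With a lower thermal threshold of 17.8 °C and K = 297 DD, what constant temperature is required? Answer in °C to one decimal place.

Required daily accumulation = 297 / 33.6 = 8.839 DD/day.
T = T_base + 8.839 = 17.8 + 8.839 = 26.639 ≈ 26.6 °C.

26.6 °C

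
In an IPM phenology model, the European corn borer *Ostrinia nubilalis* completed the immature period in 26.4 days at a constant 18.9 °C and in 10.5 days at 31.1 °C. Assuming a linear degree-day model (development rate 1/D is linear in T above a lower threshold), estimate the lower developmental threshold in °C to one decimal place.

10.8 °C

Equal thermal constants: D₁(T₁ − T_b) = D₂(T₂ − T_b).
26.4·(18.9 − T_b) = 10.5·(31.1 − T_b)
T_b = (26.4·18.9 − 10.5·31.1) / (26.4 − 10.5) = 172.41 / 15.9 = 10.843 °C ≈ 10.8 °C.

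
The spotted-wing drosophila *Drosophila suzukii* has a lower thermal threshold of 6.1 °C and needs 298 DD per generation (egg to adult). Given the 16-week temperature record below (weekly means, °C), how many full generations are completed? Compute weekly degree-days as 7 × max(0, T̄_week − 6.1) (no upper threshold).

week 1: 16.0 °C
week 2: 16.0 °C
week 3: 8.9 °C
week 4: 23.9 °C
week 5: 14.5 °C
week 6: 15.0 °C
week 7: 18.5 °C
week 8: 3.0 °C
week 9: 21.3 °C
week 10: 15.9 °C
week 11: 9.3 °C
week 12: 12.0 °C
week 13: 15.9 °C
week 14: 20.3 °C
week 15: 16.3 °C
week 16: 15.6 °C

3 generations

Weekly DD (7 × max(0, T̄ − 6.1)): 69.3, 69.3, 19.6, 124.6, 58.8, 62.3, 86.8, 0.0, 106.4, 68.6, 22.4, 41.3, 68.6, 99.4, 71.4, 66.5.
Season total = 1035.3 DD.
Complete generations = ⌊1035.3 / 298⌋ = 3.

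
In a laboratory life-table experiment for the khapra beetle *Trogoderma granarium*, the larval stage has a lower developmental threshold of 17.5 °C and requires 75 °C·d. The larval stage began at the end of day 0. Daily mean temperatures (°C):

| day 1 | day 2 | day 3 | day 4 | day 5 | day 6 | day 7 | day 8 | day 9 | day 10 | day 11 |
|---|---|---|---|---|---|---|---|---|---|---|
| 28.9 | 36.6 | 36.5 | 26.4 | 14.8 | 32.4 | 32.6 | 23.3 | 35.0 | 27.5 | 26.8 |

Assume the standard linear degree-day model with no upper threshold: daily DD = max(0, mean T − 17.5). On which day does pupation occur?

Daily DD above 17.5 °C: 11.4, 19.1, 19.0, 8.9, 0.0, 14.9, 15.1, 5.8, 17.5, 10.0, 9.3.
Cumulative: 11.4, 30.5, 49.5, 58.4, 58.4, 73.3, 88.4, 94.2, 111.7, 121.7, 131.0.
The total first reaches 75 DD on day 7.

day 7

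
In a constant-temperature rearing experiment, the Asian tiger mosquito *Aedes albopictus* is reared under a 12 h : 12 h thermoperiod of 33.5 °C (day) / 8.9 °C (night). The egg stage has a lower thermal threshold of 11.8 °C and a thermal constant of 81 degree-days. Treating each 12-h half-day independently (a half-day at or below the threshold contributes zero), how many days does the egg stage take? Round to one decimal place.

7.5 days

Day half: max(0, 33.5 − 11.8) × 0.5 = 21.7 × 0.5 = 10.85 DD.
Night half: max(0, 8.9 − 11.8) × 0.5 = 0.0 × 0.5 = 0.00 DD.
Per 24 h: 10.85 DD/day.
Duration = 81 / 10.85 = 7.465 ≈ 7.5 days.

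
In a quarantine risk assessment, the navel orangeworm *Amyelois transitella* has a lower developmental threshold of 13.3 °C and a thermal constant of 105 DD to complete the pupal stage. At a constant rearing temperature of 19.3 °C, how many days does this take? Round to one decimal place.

17.5 days

Daily accumulation = 19.3 − 13.3 = 6.0 DD/day.
Duration = 105 / 6.0 = 17.500 ≈ 17.5 days.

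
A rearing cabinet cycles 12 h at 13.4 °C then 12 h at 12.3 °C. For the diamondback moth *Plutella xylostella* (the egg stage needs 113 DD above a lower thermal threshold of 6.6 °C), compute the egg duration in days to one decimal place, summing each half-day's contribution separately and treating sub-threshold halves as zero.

18.1 days

Day half: max(0, 13.4 − 6.6) × 0.5 = 6.8 × 0.5 = 3.40 DD.
Night half: max(0, 12.3 − 6.6) × 0.5 = 5.7 × 0.5 = 2.85 DD.
Per 24 h: 6.25 DD/day.
Duration = 113 / 6.25 = 18.080 ≈ 18.1 days.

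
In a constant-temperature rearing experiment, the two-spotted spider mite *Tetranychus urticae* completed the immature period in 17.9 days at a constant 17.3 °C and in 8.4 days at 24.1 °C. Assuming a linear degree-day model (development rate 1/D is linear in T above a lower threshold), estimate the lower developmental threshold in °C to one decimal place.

Linear rate model ⇒ the product D·(T − T_b) is constant across temperatures.
17.9·(17.3 − T_b) = 8.4·(24.1 − T_b)
T_b = (17.9·17.3 − 8.4·24.1) / (17.9 − 8.4) = 107.23 / 9.5 = 11.287 °C ≈ 11.3 °C.

11.3 °C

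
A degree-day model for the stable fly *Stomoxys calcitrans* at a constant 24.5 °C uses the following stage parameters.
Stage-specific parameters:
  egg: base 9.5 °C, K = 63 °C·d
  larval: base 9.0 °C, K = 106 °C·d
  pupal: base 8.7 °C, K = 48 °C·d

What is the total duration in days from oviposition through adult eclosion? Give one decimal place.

egg: 63 / (24.5 − 9.5) = 63 / 15.0 = 4.200 d.
larval: 106 / (24.5 − 9.0) = 106 / 15.5 = 6.839 d.
pupal: 48 / (24.5 − 8.7) = 48 / 15.8 = 3.038 d.
Sum = 14.077 ≈ 14.1 days.

14.1 days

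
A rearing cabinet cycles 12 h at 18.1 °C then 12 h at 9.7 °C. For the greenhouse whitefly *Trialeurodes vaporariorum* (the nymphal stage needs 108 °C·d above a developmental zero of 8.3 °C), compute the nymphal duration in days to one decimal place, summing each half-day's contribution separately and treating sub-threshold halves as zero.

19.3 days

Day half: max(0, 18.1 − 8.3) × 0.5 = 9.8 × 0.5 = 4.90 DD.
Night half: max(0, 9.7 − 8.3) × 0.5 = 1.4 × 0.5 = 0.70 DD.
Per 24 h: 5.60 DD/day.
Duration = 108 / 5.60 = 19.286 ≈ 19.3 days.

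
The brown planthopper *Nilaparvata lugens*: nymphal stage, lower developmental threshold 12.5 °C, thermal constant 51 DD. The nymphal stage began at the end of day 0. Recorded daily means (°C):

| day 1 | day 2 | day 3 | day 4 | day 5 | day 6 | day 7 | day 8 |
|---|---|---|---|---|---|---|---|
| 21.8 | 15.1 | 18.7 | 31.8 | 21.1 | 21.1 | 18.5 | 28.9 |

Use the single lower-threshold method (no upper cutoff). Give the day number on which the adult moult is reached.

Daily DD above 12.5 °C: 9.3, 2.6, 6.2, 19.3, 8.6, 8.6, 6.0, 16.4.
Cumulative: 9.3, 11.9, 18.1, 37.4, 46.0, 54.6, 60.6, 77.0.
The total first reaches 51 DD on day 6.

day 6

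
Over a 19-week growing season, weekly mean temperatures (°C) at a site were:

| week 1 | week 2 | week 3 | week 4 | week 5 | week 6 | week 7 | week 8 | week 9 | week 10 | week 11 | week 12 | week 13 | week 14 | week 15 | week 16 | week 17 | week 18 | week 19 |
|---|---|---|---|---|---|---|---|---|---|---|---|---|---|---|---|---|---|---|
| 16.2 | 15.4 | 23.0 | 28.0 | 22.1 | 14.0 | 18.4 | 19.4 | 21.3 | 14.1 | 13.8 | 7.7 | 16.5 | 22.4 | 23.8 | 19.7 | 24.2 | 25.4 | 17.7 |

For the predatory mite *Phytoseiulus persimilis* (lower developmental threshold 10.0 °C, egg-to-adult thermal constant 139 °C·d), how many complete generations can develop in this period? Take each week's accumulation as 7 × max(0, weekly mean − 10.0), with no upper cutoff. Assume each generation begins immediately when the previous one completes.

8 generations

Weekly DD (7 × max(0, T̄ − 10.0)): 43.4, 37.8, 91.0, 126.0, 84.7, 28.0, 58.8, 65.8, 79.1, 28.7, 26.6, 0.0, 45.5, 86.8, 96.6, 67.9, 99.4, 107.8, 53.9.
Season total = 1227.8 DD.
Complete generations = ⌊1227.8 / 139⌋ = 8.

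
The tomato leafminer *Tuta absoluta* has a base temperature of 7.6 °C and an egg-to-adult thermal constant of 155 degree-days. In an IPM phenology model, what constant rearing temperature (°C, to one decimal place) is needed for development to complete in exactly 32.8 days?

Required daily accumulation = 155 / 32.8 = 4.726 DD/day.
T = T_base + 4.726 = 7.6 + 4.726 = 12.326 ≈ 12.3 °C.

12.3 °C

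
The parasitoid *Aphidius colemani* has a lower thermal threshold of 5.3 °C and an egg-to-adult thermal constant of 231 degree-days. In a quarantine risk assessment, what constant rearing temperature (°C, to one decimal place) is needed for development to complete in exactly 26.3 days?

14.1 °C

Required daily accumulation = 231 / 26.3 = 8.783 DD/day.
T = T_base + 8.783 = 5.3 + 8.783 = 14.083 ≈ 14.1 °C.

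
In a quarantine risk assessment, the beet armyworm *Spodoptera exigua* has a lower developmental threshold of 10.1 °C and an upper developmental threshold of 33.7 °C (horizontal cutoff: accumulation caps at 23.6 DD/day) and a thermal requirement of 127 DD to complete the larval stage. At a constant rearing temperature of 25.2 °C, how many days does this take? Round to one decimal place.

8.4 days

Daily accumulation = 25.2 − 10.1 = 15.1 DD/day.
Duration = 127 / 15.1 = 8.411 ≈ 8.4 days.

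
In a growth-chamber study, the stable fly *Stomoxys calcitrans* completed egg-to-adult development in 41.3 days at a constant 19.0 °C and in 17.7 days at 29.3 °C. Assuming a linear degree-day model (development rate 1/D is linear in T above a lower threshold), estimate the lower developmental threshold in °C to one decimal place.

11.3 °C

Under the model K = D·(T − T_b), so D₁·(T₁ − T_b) = D₂·(T₂ − T_b).
41.3·(19.0 − T_b) = 17.7·(29.3 − T_b)
T_b = (41.3·19.0 − 17.7·29.3) / (41.3 − 17.7) = 266.09 / 23.6 = 11.275 °C ≈ 11.3 °C.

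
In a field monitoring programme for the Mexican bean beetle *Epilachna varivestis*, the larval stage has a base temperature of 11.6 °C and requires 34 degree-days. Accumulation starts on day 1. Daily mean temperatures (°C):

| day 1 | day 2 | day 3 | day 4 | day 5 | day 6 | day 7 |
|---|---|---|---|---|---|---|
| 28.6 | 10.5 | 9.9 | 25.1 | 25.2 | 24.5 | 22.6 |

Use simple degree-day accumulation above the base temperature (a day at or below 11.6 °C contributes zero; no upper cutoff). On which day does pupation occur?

day 5

Daily DD above 11.6 °C: 17.0, 0.0, 0.0, 13.5, 13.6, 12.9, 11.0.
Cumulative: 17.0, 17.0, 17.0, 30.5, 44.1, 57.0, 68.0.
The total first reaches 34 DD on day 5.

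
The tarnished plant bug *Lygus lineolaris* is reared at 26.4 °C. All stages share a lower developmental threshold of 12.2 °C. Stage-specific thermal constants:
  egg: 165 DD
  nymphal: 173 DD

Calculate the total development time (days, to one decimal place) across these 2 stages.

23.8 days

Daily accumulation at 26.4 °C = 26.4 − 12.2 = 14.2 DD/day.
Total K = 165 + 173 = 338 DD.
Total duration = 338 / 14.2 = 23.803 ≈ 23.8 days.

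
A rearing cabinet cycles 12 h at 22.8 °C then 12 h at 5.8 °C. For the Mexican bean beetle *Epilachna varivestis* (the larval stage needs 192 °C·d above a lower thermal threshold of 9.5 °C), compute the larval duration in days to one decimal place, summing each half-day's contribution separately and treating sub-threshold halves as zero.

Day half: max(0, 22.8 − 9.5) × 0.5 = 13.3 × 0.5 = 6.65 DD.
Night half: max(0, 5.8 − 9.5) × 0.5 = 0.0 × 0.5 = 0.00 DD.
Per 24 h: 6.65 DD/day.
Duration = 192 / 6.65 = 28.872 ≈ 28.9 days.

28.9 days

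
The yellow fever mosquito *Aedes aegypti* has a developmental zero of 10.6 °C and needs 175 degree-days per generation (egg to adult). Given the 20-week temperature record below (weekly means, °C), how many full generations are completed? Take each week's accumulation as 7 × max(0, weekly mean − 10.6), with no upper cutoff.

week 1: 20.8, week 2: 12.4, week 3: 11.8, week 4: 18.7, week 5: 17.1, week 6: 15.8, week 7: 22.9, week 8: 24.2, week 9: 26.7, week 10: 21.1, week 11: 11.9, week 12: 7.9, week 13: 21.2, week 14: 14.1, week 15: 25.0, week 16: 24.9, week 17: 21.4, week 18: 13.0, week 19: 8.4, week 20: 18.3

Weekly DD (7 × max(0, T̄ − 10.6)): 71.4, 12.6, 8.4, 56.7, 45.5, 36.4, 86.1, 95.2, 112.7, 73.5, 9.1, 0.0, 74.2, 24.5, 100.8, 100.1, 75.6, 16.8, 0.0, 53.9.
Season total = 1053.5 DD.
Complete generations = ⌊1053.5 / 175⌋ = 6.

6 generations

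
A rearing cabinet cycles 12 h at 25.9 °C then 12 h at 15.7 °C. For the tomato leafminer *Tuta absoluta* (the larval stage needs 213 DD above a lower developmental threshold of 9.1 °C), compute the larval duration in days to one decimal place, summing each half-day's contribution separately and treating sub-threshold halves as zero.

Day half: max(0, 25.9 − 9.1) × 0.5 = 16.8 × 0.5 = 8.40 DD.
Night half: max(0, 15.7 − 9.1) × 0.5 = 6.6 × 0.5 = 3.30 DD.
Per 24 h: 11.70 DD/day.
Duration = 213 / 11.70 = 18.205 ≈ 18.2 days.

18.2 days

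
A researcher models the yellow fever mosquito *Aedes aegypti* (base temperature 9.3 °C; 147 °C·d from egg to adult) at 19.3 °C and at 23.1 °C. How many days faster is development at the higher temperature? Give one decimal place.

At 19.3 °C: 147 / (19.3 − 9.3) = 147 / 10.0 = 14.700 d.
At 23.1 °C: 147 / (23.1 − 9.3) = 147 / 13.8 = 10.652 d.
Difference = |14.700 − 10.652| = 4.048 ≈ 4.0 days.

4.0 days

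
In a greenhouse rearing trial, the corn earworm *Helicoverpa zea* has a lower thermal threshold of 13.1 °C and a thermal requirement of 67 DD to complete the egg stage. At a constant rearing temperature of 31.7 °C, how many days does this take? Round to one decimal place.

Daily accumulation = 31.7 − 13.1 = 18.6 DD/day.
Duration = 67 / 18.6 = 3.602 ≈ 3.6 days.

3.6 days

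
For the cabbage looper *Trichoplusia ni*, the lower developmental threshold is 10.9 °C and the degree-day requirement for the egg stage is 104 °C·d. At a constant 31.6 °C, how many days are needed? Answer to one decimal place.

Daily accumulation = 31.6 − 10.9 = 20.7 DD/day.
Duration = 104 / 20.7 = 5.024 ≈ 5.0 days.

5.0 days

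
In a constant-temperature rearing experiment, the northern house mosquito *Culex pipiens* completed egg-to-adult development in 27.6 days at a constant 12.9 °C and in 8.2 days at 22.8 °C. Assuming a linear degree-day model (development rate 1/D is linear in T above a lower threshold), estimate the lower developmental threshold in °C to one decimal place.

8.7 °C

Linear rate model ⇒ the product D·(T − T_b) is constant across temperatures.
27.6·(12.9 − T_b) = 8.2·(22.8 − T_b)
T_b = (27.6·12.9 − 8.2·22.8) / (27.6 − 8.2) = 169.08 / 19.4 = 8.715 °C ≈ 8.7 °C.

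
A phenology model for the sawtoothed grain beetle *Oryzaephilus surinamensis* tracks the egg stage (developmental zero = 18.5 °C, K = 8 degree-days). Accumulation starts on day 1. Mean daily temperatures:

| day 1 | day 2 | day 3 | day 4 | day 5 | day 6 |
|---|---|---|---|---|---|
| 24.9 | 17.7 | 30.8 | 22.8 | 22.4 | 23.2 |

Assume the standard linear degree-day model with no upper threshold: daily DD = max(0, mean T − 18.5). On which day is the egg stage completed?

Daily DD above 18.5 °C: 6.4, 0.0, 12.3, 4.3, 3.9, 4.7.
Cumulative: 6.4, 6.4, 18.7, 23.0, 26.9, 31.6.
The total first reaches 8 DD on day 3.

day 3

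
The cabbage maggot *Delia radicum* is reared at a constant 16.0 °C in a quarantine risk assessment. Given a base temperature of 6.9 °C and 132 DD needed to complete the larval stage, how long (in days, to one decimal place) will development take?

14.5 days

Daily accumulation = 16.0 − 6.9 = 9.1 DD/day.
Duration = 132 / 9.1 = 14.505 ≈ 14.5 days.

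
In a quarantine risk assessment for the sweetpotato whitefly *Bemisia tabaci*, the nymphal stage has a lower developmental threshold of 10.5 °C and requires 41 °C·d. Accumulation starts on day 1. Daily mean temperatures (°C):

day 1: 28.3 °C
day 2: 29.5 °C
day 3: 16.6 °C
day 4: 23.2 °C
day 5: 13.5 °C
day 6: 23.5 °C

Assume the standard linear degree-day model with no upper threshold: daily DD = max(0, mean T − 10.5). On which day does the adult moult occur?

Daily DD above 10.5 °C: 17.8, 19.0, 6.1, 12.7, 3.0, 13.0.
Cumulative: 17.8, 36.8, 42.9, 55.6, 58.6, 71.6.
The total first reaches 41 DD on day 3.

day 3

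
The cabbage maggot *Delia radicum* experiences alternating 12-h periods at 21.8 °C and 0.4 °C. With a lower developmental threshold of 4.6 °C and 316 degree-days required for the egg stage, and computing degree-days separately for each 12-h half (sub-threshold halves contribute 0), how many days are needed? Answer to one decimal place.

Day half: max(0, 21.8 − 4.6) × 0.5 = 17.2 × 0.5 = 8.60 DD.
Night half: max(0, 0.4 − 4.6) × 0.5 = 0.0 × 0.5 = 0.00 DD.
Per 24 h: 8.60 DD/day.
Duration = 316 / 8.60 = 36.744 ≈ 36.7 days.

36.7 days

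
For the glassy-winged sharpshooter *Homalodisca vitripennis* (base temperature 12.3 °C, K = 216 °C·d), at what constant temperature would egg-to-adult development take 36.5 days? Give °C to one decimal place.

18.2 °C

Required daily accumulation = 216 / 36.5 = 5.918 DD/day.
T = T_base + 5.918 = 12.3 + 5.918 = 18.218 ≈ 18.2 °C.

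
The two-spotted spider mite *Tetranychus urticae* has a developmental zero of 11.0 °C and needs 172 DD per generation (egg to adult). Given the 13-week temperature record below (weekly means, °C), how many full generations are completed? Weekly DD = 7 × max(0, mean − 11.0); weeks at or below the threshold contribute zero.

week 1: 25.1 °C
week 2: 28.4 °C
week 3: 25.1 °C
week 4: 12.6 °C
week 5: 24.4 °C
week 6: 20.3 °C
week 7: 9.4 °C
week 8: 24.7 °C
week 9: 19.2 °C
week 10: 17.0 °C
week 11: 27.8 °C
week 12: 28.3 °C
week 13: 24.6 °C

5 generations

Weekly DD (7 × max(0, T̄ − 11.0)): 98.7, 121.8, 98.7, 11.2, 93.8, 65.1, 0.0, 95.9, 57.4, 42.0, 117.6, 121.1, 95.2.
Season total = 1018.5 DD.
Complete generations = ⌊1018.5 / 172⌋ = 5.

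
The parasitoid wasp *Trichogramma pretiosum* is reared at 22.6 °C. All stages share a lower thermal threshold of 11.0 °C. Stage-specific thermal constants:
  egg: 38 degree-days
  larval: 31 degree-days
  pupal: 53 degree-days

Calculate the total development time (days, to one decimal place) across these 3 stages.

10.5 days

Daily accumulation at 22.6 °C = 22.6 − 11.0 = 11.6 DD/day.
Total K = 38 + 31 + 53 = 122 DD.
Total duration = 122 / 11.6 = 10.517 ≈ 10.5 days.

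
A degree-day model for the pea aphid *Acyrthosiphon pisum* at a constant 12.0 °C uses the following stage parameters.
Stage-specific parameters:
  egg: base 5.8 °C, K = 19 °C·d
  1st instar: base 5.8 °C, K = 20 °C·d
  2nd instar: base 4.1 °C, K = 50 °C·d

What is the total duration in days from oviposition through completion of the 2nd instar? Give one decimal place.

12.6 days

egg: 19 / (12.0 − 5.8) = 19 / 6.2 = 3.065 d.
1st instar: 20 / (12.0 − 5.8) = 20 / 6.2 = 3.226 d.
2nd instar: 50 / (12.0 − 4.1) = 50 / 7.9 = 6.329 d.
Sum = 12.619 ≈ 12.6 days.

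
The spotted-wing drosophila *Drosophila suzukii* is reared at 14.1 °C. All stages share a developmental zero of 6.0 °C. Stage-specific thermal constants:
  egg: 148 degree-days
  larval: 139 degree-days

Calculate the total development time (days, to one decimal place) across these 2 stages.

35.4 days

Daily accumulation at 14.1 °C = 14.1 − 6.0 = 8.1 DD/day.
Total K = 148 + 139 = 287 DD.
Total duration = 287 / 8.1 = 35.432 ≈ 35.4 days.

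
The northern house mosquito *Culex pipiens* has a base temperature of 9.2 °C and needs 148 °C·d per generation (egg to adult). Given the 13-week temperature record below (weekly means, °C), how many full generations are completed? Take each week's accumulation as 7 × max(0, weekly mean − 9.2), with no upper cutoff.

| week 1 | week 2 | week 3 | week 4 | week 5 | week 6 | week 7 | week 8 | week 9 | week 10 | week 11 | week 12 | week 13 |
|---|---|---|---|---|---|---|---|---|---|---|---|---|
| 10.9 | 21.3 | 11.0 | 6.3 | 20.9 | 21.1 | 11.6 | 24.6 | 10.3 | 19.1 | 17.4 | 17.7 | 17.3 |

Weekly DD (7 × max(0, T̄ − 9.2)): 11.9, 84.7, 12.6, 0.0, 81.9, 83.3, 16.8, 107.8, 7.7, 69.3, 57.4, 59.5, 56.7.
Season total = 649.6 DD.
Complete generations = ⌊649.6 / 148⌋ = 4.

4 generations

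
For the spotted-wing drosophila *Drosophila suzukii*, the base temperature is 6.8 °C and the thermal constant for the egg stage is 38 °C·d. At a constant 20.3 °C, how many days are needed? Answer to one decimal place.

Daily accumulation = 20.3 − 6.8 = 13.5 DD/day.
Duration = 38 / 13.5 = 2.815 ≈ 2.8 days.

2.8 days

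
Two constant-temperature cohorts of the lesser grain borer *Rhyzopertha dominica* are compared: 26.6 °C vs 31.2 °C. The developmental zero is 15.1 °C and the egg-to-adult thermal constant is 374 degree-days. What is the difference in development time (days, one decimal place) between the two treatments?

At 26.6 °C: 374 / (26.6 − 15.1) = 374 / 11.5 = 32.522 d.
At 31.2 °C: 374 / (31.2 − 15.1) = 374 / 16.1 = 23.230 d.
Difference = |32.522 − 23.230| = 9.292 ≈ 9.3 days.

9.3 days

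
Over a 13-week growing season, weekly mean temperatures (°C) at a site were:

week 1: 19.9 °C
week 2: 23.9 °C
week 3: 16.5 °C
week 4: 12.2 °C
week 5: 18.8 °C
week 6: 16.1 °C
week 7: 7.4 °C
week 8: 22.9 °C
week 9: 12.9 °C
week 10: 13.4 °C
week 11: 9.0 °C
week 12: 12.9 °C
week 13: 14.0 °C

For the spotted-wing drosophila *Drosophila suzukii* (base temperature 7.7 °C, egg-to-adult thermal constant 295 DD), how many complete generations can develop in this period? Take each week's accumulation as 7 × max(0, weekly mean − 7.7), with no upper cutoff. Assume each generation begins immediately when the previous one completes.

Weekly DD (7 × max(0, T̄ − 7.7)): 85.4, 113.4, 61.6, 31.5, 77.7, 58.8, 0.0, 106.4, 36.4, 39.9, 9.1, 36.4, 44.1.
Season total = 700.7 DD.
Complete generations = ⌊700.7 / 295⌋ = 2.

2 generations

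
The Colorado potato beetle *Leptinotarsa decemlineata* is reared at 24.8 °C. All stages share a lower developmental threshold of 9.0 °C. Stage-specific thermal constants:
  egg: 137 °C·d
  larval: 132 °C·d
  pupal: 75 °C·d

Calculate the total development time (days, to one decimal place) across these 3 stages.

21.8 days

Daily accumulation at 24.8 °C = 24.8 − 9.0 = 15.8 DD/day.
Total K = 137 + 132 + 75 = 344 DD.
Total duration = 344 / 15.8 = 21.772 ≈ 21.8 days.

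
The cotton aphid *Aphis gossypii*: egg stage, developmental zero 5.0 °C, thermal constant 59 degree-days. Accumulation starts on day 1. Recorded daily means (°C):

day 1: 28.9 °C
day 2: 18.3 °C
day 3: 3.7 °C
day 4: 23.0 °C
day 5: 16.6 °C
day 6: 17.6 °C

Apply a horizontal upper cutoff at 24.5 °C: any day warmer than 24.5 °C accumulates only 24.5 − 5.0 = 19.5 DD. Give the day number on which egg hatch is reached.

Daily DD above 5.0 °C (capped at 19.5): 19.5, 13.3, 0.0, 18.0, 11.6, 12.6.
Cumulative: 19.5, 32.8, 32.8, 50.8, 62.4, 75.0.
The total first reaches 59 DD on day 5.

day 5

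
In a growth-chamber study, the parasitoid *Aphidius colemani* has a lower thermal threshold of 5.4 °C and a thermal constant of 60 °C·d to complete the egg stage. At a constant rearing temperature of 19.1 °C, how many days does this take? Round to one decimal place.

4.4 days

Daily accumulation = 19.1 − 5.4 = 13.7 DD/day.
Duration = 60 / 13.7 = 4.380 ≈ 4.4 days.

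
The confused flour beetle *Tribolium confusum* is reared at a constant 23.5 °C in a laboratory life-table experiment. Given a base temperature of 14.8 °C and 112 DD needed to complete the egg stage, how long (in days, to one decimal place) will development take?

12.9 days

Daily accumulation = 23.5 − 14.8 = 8.7 DD/day.
Duration = 112 / 8.7 = 12.874 ≈ 12.9 days.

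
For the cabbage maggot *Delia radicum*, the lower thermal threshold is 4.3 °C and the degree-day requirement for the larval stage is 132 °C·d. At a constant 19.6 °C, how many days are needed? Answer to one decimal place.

Daily accumulation = 19.6 − 4.3 = 15.3 DD/day.
Duration = 132 / 15.3 = 8.627 ≈ 8.6 days.

8.6 days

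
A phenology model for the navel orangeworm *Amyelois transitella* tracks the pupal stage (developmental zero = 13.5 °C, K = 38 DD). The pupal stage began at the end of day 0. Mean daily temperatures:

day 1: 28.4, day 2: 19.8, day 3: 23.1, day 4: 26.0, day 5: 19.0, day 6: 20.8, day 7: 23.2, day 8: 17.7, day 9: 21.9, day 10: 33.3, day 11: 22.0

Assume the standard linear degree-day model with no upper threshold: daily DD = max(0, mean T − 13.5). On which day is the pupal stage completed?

day 4

Daily DD above 13.5 °C: 14.9, 6.3, 9.6, 12.5, 5.5, 7.3, 9.7, 4.2, 8.4, 19.8, 8.5.
Cumulative: 14.9, 21.2, 30.8, 43.3, 48.8, 56.1, 65.8, 70.0, 78.4, 98.2, 106.7.
The total first reaches 38 DD on day 4.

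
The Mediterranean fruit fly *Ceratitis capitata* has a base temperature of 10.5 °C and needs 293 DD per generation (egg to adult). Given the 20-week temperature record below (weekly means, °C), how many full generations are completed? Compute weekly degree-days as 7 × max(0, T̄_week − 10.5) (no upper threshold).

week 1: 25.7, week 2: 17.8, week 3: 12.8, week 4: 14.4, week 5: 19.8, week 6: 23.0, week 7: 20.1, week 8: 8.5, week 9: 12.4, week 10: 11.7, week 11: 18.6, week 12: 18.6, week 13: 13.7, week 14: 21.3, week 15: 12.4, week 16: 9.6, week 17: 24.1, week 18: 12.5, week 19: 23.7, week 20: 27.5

Weekly DD (7 × max(0, T̄ − 10.5)): 106.4, 51.1, 16.1, 27.3, 65.1, 87.5, 67.2, 0.0, 13.3, 8.4, 56.7, 56.7, 22.4, 75.6, 13.3, 0.0, 95.2, 14.0, 92.4, 119.0.
Season total = 987.7 DD.
Complete generations = ⌊987.7 / 293⌋ = 3.

3 generations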